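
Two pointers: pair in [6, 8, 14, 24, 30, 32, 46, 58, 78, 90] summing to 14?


lo=0(6)+hi=9(90)=96
lo=0(6)+hi=8(78)=84
lo=0(6)+hi=7(58)=64
lo=0(6)+hi=6(46)=52
lo=0(6)+hi=5(32)=38
lo=0(6)+hi=4(30)=36
lo=0(6)+hi=3(24)=30
lo=0(6)+hi=2(14)=20
lo=0(6)+hi=1(8)=14

Yes: 6+8=14


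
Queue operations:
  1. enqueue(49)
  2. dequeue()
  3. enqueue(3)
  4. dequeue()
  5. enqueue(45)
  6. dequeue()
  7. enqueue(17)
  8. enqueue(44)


enqueue(49) -> [49]
dequeue()->49, []
enqueue(3) -> [3]
dequeue()->3, []
enqueue(45) -> [45]
dequeue()->45, []
enqueue(17) -> [17]
enqueue(44) -> [17, 44]

Final queue: [17, 44]


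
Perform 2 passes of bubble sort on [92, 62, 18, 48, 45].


Initial: [92, 62, 18, 48, 45]
Pass 1: [62, 18, 48, 45, 92] (4 swaps)
Pass 2: [18, 48, 45, 62, 92] (3 swaps)

After 2 passes: [18, 48, 45, 62, 92]


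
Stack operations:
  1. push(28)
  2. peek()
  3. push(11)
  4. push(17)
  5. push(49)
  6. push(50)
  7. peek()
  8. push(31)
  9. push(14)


push(28) -> [28]
peek()->28
push(11) -> [28, 11]
push(17) -> [28, 11, 17]
push(49) -> [28, 11, 17, 49]
push(50) -> [28, 11, 17, 49, 50]
peek()->50
push(31) -> [28, 11, 17, 49, 50, 31]
push(14) -> [28, 11, 17, 49, 50, 31, 14]

Final stack: [28, 11, 17, 49, 50, 31, 14]


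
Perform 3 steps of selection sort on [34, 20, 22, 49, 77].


Initial: [34, 20, 22, 49, 77]
Step 1: min=20 at 1
  Swap: [20, 34, 22, 49, 77]
Step 2: min=22 at 2
  Swap: [20, 22, 34, 49, 77]
Step 3: min=34 at 2
  Swap: [20, 22, 34, 49, 77]

After 3 steps: [20, 22, 34, 49, 77]


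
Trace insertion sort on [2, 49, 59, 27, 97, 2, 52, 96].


Initial: [2, 49, 59, 27, 97, 2, 52, 96]
Insert 49: [2, 49, 59, 27, 97, 2, 52, 96]
Insert 59: [2, 49, 59, 27, 97, 2, 52, 96]
Insert 27: [2, 27, 49, 59, 97, 2, 52, 96]
Insert 97: [2, 27, 49, 59, 97, 2, 52, 96]
Insert 2: [2, 2, 27, 49, 59, 97, 52, 96]
Insert 52: [2, 2, 27, 49, 52, 59, 97, 96]
Insert 96: [2, 2, 27, 49, 52, 59, 96, 97]

Sorted: [2, 2, 27, 49, 52, 59, 96, 97]


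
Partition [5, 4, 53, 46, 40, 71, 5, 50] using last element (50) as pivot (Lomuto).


Pivot: 50
  5 <= 50: advance i (no swap)
  4 <= 50: advance i (no swap)
  46 <= 50: swap -> [5, 4, 46, 53, 40, 71, 5, 50]
  40 <= 50: swap -> [5, 4, 46, 40, 53, 71, 5, 50]
  5 <= 50: swap -> [5, 4, 46, 40, 5, 71, 53, 50]
Place pivot at 5: [5, 4, 46, 40, 5, 50, 53, 71]

Partitioned: [5, 4, 46, 40, 5, 50, 53, 71]


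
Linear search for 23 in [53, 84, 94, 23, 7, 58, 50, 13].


i=0: 53!=23
i=1: 84!=23
i=2: 94!=23
i=3: 23==23 found!

Found at 3, 4 comps


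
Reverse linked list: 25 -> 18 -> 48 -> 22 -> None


Step 1: curr=25, set curr.next=prev(None) | reversed so far: 25
Step 2: curr=18, set curr.next=prev(25) | reversed so far: 18 -> 25
Step 3: curr=48, set curr.next=prev(18) | reversed so far: 48 -> 18 -> 25
Step 4: curr=22, set curr.next=prev(48) | reversed so far: 22 -> 48 -> 18 -> 25

22 -> 48 -> 18 -> 25 -> None


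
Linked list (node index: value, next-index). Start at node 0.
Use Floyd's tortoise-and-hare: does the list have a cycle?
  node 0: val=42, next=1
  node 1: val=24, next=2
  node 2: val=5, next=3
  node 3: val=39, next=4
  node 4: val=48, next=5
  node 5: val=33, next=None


Floyd's tortoise (slow, +1) and hare (fast, +2):
  init: slow=0, fast=0
  step 1: slow=1, fast=2
  step 2: slow=2, fast=4
  step 3: fast 4->5->None, no cycle

Cycle: no


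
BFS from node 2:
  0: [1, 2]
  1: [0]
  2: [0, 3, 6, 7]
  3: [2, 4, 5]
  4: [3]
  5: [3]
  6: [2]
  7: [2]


Visit 2, enqueue [0, 3, 6, 7]
Visit 0, enqueue [1]
Visit 3, enqueue [4, 5]
Visit 6, enqueue []
Visit 7, enqueue []
Visit 1, enqueue []
Visit 4, enqueue []
Visit 5, enqueue []

BFS order: [2, 0, 3, 6, 7, 1, 4, 5]


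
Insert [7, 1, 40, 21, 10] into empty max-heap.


Insert 7: [7]
Insert 1: [7, 1]
Insert 40: [40, 1, 7]
Insert 21: [40, 21, 7, 1]
Insert 10: [40, 21, 7, 1, 10]

Final heap: [40, 21, 7, 1, 10]


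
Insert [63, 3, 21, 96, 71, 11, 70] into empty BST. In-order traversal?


Insert 63: root
Insert 3: L from 63
Insert 21: L from 63 -> R from 3
Insert 96: R from 63
Insert 71: R from 63 -> L from 96
Insert 11: L from 63 -> R from 3 -> L from 21
Insert 70: R from 63 -> L from 96 -> L from 71

In-order: [3, 11, 21, 63, 70, 71, 96]


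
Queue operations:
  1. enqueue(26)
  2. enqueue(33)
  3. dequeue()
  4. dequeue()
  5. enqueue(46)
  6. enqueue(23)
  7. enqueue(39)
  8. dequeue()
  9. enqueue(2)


enqueue(26) -> [26]
enqueue(33) -> [26, 33]
dequeue()->26, [33]
dequeue()->33, []
enqueue(46) -> [46]
enqueue(23) -> [46, 23]
enqueue(39) -> [46, 23, 39]
dequeue()->46, [23, 39]
enqueue(2) -> [23, 39, 2]

Final queue: [23, 39, 2]


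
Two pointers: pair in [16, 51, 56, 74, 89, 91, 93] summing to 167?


lo=0(16)+hi=6(93)=109
lo=1(51)+hi=6(93)=144
lo=2(56)+hi=6(93)=149
lo=3(74)+hi=6(93)=167

Yes: 74+93=167


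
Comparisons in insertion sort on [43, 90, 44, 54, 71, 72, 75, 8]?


Algorithm: insertion sort
Input: [43, 90, 44, 54, 71, 72, 75, 8]
Sorted: [8, 43, 44, 54, 71, 72, 75, 90]

18


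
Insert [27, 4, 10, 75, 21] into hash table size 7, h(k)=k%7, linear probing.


Insert 27: h=6 -> slot 6
Insert 4: h=4 -> slot 4
Insert 10: h=3 -> slot 3
Insert 75: h=5 -> slot 5
Insert 21: h=0 -> slot 0

Table: [21, None, None, 10, 4, 75, 27]


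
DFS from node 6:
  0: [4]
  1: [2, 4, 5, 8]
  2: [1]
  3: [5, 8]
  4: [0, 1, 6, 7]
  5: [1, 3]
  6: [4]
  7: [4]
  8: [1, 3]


Visit 6, push [4]
Visit 4, push [7, 1, 0]
Visit 0, push []
Visit 1, push [8, 5, 2]
Visit 2, push []
Visit 5, push [3]
Visit 3, push [8]
Visit 8, push []
Visit 7, push []

DFS order: [6, 4, 0, 1, 2, 5, 3, 8, 7]


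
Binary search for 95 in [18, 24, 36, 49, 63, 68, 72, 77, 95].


Step 1: lo=0, hi=8, mid=4, val=63
Step 2: lo=5, hi=8, mid=6, val=72
Step 3: lo=7, hi=8, mid=7, val=77
Step 4: lo=8, hi=8, mid=8, val=95

Found at index 8


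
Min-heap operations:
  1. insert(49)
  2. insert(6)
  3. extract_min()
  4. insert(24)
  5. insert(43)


insert(49) -> [49]
insert(6) -> [6, 49]
extract_min()->6, [49]
insert(24) -> [24, 49]
insert(43) -> [24, 49, 43]

Final heap: [24, 49, 43]


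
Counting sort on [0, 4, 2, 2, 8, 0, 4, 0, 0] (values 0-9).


Input: [0, 4, 2, 2, 8, 0, 4, 0, 0]
Counts: [4, 0, 2, 0, 2, 0, 0, 0, 1, 0]

Sorted: [0, 0, 0, 0, 2, 2, 4, 4, 8]


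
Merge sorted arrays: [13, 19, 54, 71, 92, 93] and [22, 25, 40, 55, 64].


Take 13 from A
Take 19 from A
Take 22 from B
Take 25 from B
Take 40 from B
Take 54 from A
Take 55 from B
Take 64 from B

Merged: [13, 19, 22, 25, 40, 54, 55, 64, 71, 92, 93]


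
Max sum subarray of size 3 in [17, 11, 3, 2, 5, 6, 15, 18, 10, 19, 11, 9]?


[0:3]: 31
[1:4]: 16
[2:5]: 10
[3:6]: 13
[4:7]: 26
[5:8]: 39
[6:9]: 43
[7:10]: 47
[8:11]: 40
[9:12]: 39

Max: 47 at [7:10]


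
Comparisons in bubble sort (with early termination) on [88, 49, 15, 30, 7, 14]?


Algorithm: bubble sort (with early termination)
Input: [88, 49, 15, 30, 7, 14]
Sorted: [7, 14, 15, 30, 49, 88]

15


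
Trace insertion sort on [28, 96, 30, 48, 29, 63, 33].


Initial: [28, 96, 30, 48, 29, 63, 33]
Insert 96: [28, 96, 30, 48, 29, 63, 33]
Insert 30: [28, 30, 96, 48, 29, 63, 33]
Insert 48: [28, 30, 48, 96, 29, 63, 33]
Insert 29: [28, 29, 30, 48, 96, 63, 33]
Insert 63: [28, 29, 30, 48, 63, 96, 33]
Insert 33: [28, 29, 30, 33, 48, 63, 96]

Sorted: [28, 29, 30, 33, 48, 63, 96]


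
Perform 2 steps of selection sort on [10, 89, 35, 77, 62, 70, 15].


Initial: [10, 89, 35, 77, 62, 70, 15]
Step 1: min=10 at 0
  Swap: [10, 89, 35, 77, 62, 70, 15]
Step 2: min=15 at 6
  Swap: [10, 15, 35, 77, 62, 70, 89]

After 2 steps: [10, 15, 35, 77, 62, 70, 89]


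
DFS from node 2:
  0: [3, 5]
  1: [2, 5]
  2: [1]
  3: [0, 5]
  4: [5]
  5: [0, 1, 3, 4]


Visit 2, push [1]
Visit 1, push [5]
Visit 5, push [4, 3, 0]
Visit 0, push [3]
Visit 3, push []
Visit 4, push []

DFS order: [2, 1, 5, 0, 3, 4]


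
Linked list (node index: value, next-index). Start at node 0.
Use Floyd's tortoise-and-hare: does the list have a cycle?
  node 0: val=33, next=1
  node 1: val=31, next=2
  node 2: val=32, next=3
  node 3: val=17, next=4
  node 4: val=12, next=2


Floyd's tortoise (slow, +1) and hare (fast, +2):
  init: slow=0, fast=0
  step 1: slow=1, fast=2
  step 2: slow=2, fast=4
  step 3: slow=3, fast=3
  slow == fast at node 3: cycle detected

Cycle: yes


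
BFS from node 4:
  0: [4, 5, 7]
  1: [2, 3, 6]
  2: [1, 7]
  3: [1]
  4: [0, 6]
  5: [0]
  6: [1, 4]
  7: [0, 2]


Visit 4, enqueue [0, 6]
Visit 0, enqueue [5, 7]
Visit 6, enqueue [1]
Visit 5, enqueue []
Visit 7, enqueue [2]
Visit 1, enqueue [3]
Visit 2, enqueue []
Visit 3, enqueue []

BFS order: [4, 0, 6, 5, 7, 1, 2, 3]


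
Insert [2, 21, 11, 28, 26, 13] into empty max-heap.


Insert 2: [2]
Insert 21: [21, 2]
Insert 11: [21, 2, 11]
Insert 28: [28, 21, 11, 2]
Insert 26: [28, 26, 11, 2, 21]
Insert 13: [28, 26, 13, 2, 21, 11]

Final heap: [28, 26, 13, 2, 21, 11]


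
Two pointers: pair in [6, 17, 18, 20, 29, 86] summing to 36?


lo=0(6)+hi=5(86)=92
lo=0(6)+hi=4(29)=35
lo=1(17)+hi=4(29)=46
lo=1(17)+hi=3(20)=37
lo=1(17)+hi=2(18)=35

No pair found


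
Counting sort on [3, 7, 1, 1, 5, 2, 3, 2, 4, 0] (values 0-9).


Input: [3, 7, 1, 1, 5, 2, 3, 2, 4, 0]
Counts: [1, 2, 2, 2, 1, 1, 0, 1, 0, 0]

Sorted: [0, 1, 1, 2, 2, 3, 3, 4, 5, 7]


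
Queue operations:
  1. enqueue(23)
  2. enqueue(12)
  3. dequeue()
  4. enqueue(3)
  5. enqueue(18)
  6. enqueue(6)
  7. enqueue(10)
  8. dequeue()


enqueue(23) -> [23]
enqueue(12) -> [23, 12]
dequeue()->23, [12]
enqueue(3) -> [12, 3]
enqueue(18) -> [12, 3, 18]
enqueue(6) -> [12, 3, 18, 6]
enqueue(10) -> [12, 3, 18, 6, 10]
dequeue()->12, [3, 18, 6, 10]

Final queue: [3, 18, 6, 10]


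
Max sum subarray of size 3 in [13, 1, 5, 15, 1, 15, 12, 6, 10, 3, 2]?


[0:3]: 19
[1:4]: 21
[2:5]: 21
[3:6]: 31
[4:7]: 28
[5:8]: 33
[6:9]: 28
[7:10]: 19
[8:11]: 15

Max: 33 at [5:8]


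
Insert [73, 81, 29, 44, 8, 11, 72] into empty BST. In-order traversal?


Insert 73: root
Insert 81: R from 73
Insert 29: L from 73
Insert 44: L from 73 -> R from 29
Insert 8: L from 73 -> L from 29
Insert 11: L from 73 -> L from 29 -> R from 8
Insert 72: L from 73 -> R from 29 -> R from 44

In-order: [8, 11, 29, 44, 72, 73, 81]


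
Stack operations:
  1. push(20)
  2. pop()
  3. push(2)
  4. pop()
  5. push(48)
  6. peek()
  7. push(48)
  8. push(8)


push(20) -> [20]
pop()->20, []
push(2) -> [2]
pop()->2, []
push(48) -> [48]
peek()->48
push(48) -> [48, 48]
push(8) -> [48, 48, 8]

Final stack: [48, 48, 8]


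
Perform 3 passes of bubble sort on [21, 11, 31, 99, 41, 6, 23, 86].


Initial: [21, 11, 31, 99, 41, 6, 23, 86]
Pass 1: [11, 21, 31, 41, 6, 23, 86, 99] (5 swaps)
Pass 2: [11, 21, 31, 6, 23, 41, 86, 99] (2 swaps)
Pass 3: [11, 21, 6, 23, 31, 41, 86, 99] (2 swaps)

After 3 passes: [11, 21, 6, 23, 31, 41, 86, 99]


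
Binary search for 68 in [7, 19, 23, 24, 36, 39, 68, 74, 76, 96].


Step 1: lo=0, hi=9, mid=4, val=36
Step 2: lo=5, hi=9, mid=7, val=74
Step 3: lo=5, hi=6, mid=5, val=39
Step 4: lo=6, hi=6, mid=6, val=68

Found at index 6


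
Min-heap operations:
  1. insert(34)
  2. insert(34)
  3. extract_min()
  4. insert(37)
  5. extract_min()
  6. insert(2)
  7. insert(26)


insert(34) -> [34]
insert(34) -> [34, 34]
extract_min()->34, [34]
insert(37) -> [34, 37]
extract_min()->34, [37]
insert(2) -> [2, 37]
insert(26) -> [2, 37, 26]

Final heap: [2, 37, 26]


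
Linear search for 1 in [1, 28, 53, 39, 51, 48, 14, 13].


i=0: 1==1 found!

Found at 0, 1 comps


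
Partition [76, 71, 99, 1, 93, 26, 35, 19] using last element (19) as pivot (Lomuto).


Pivot: 19
  1 <= 19: swap -> [1, 71, 99, 76, 93, 26, 35, 19]
Place pivot at 1: [1, 19, 99, 76, 93, 26, 35, 71]

Partitioned: [1, 19, 99, 76, 93, 26, 35, 71]


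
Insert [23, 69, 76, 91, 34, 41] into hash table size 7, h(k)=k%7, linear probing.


Insert 23: h=2 -> slot 2
Insert 69: h=6 -> slot 6
Insert 76: h=6, 1 probes -> slot 0
Insert 91: h=0, 1 probes -> slot 1
Insert 34: h=6, 4 probes -> slot 3
Insert 41: h=6, 5 probes -> slot 4

Table: [76, 91, 23, 34, 41, None, 69]


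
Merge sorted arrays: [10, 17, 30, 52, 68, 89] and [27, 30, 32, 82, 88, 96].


Take 10 from A
Take 17 from A
Take 27 from B
Take 30 from A
Take 30 from B
Take 32 from B
Take 52 from A
Take 68 from A
Take 82 from B
Take 88 from B
Take 89 from A

Merged: [10, 17, 27, 30, 30, 32, 52, 68, 82, 88, 89, 96]


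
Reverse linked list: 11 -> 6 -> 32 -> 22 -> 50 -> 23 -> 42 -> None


Step 1: curr=11, set curr.next=prev(None) | reversed so far: 11
Step 2: curr=6, set curr.next=prev(11) | reversed so far: 6 -> 11
Step 3: curr=32, set curr.next=prev(6) | reversed so far: 32 -> 6 -> 11
Step 4: curr=22, set curr.next=prev(32) | reversed so far: 22 -> 32 -> 6 -> 11
Step 5: curr=50, set curr.next=prev(22) | reversed so far: 50 -> 22 -> 32 -> 6 -> 11
Step 6: curr=23, set curr.next=prev(50) | reversed so far: 23 -> 50 -> 22 -> 32 -> 6 -> 11
Step 7: curr=42, set curr.next=prev(23) | reversed so far: 42 -> 23 -> 50 -> 22 -> 32 -> 6 -> 11

42 -> 23 -> 50 -> 22 -> 32 -> 6 -> 11 -> None


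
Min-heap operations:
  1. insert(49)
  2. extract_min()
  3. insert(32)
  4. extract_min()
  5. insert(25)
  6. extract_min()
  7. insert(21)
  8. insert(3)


insert(49) -> [49]
extract_min()->49, []
insert(32) -> [32]
extract_min()->32, []
insert(25) -> [25]
extract_min()->25, []
insert(21) -> [21]
insert(3) -> [3, 21]

Final heap: [3, 21]


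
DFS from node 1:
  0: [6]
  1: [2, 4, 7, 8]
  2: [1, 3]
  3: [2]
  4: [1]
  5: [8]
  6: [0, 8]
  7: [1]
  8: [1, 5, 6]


Visit 1, push [8, 7, 4, 2]
Visit 2, push [3]
Visit 3, push []
Visit 4, push []
Visit 7, push []
Visit 8, push [6, 5]
Visit 5, push []
Visit 6, push [0]
Visit 0, push []

DFS order: [1, 2, 3, 4, 7, 8, 5, 6, 0]


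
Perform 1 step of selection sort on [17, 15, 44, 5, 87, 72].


Initial: [17, 15, 44, 5, 87, 72]
Step 1: min=5 at 3
  Swap: [5, 15, 44, 17, 87, 72]

After 1 step: [5, 15, 44, 17, 87, 72]


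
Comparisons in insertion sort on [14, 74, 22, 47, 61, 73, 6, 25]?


Algorithm: insertion sort
Input: [14, 74, 22, 47, 61, 73, 6, 25]
Sorted: [6, 14, 22, 25, 47, 61, 73, 74]

20


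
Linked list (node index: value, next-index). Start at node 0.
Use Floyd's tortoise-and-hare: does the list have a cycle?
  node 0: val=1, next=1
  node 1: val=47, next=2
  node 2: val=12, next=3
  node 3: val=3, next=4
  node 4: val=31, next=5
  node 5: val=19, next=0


Floyd's tortoise (slow, +1) and hare (fast, +2):
  init: slow=0, fast=0
  step 1: slow=1, fast=2
  step 2: slow=2, fast=4
  step 3: slow=3, fast=0
  step 4: slow=4, fast=2
  step 5: slow=5, fast=4
  step 6: slow=0, fast=0
  slow == fast at node 0: cycle detected

Cycle: yes


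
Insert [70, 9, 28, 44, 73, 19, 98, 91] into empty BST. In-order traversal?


Insert 70: root
Insert 9: L from 70
Insert 28: L from 70 -> R from 9
Insert 44: L from 70 -> R from 9 -> R from 28
Insert 73: R from 70
Insert 19: L from 70 -> R from 9 -> L from 28
Insert 98: R from 70 -> R from 73
Insert 91: R from 70 -> R from 73 -> L from 98

In-order: [9, 19, 28, 44, 70, 73, 91, 98]


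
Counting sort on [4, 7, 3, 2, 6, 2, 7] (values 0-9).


Input: [4, 7, 3, 2, 6, 2, 7]
Counts: [0, 0, 2, 1, 1, 0, 1, 2, 0, 0]

Sorted: [2, 2, 3, 4, 6, 7, 7]


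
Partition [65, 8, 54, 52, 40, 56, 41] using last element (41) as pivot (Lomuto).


Pivot: 41
  8 <= 41: swap -> [8, 65, 54, 52, 40, 56, 41]
  40 <= 41: swap -> [8, 40, 54, 52, 65, 56, 41]
Place pivot at 2: [8, 40, 41, 52, 65, 56, 54]

Partitioned: [8, 40, 41, 52, 65, 56, 54]


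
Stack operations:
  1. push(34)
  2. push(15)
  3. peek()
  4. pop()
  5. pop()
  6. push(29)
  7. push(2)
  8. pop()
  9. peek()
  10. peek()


push(34) -> [34]
push(15) -> [34, 15]
peek()->15
pop()->15, [34]
pop()->34, []
push(29) -> [29]
push(2) -> [29, 2]
pop()->2, [29]
peek()->29
peek()->29

Final stack: [29]


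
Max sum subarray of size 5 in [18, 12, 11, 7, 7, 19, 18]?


[0:5]: 55
[1:6]: 56
[2:7]: 62

Max: 62 at [2:7]


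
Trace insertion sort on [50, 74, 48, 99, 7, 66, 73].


Initial: [50, 74, 48, 99, 7, 66, 73]
Insert 74: [50, 74, 48, 99, 7, 66, 73]
Insert 48: [48, 50, 74, 99, 7, 66, 73]
Insert 99: [48, 50, 74, 99, 7, 66, 73]
Insert 7: [7, 48, 50, 74, 99, 66, 73]
Insert 66: [7, 48, 50, 66, 74, 99, 73]
Insert 73: [7, 48, 50, 66, 73, 74, 99]

Sorted: [7, 48, 50, 66, 73, 74, 99]


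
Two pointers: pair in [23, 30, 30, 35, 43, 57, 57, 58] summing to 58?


lo=0(23)+hi=7(58)=81
lo=0(23)+hi=6(57)=80
lo=0(23)+hi=5(57)=80
lo=0(23)+hi=4(43)=66
lo=0(23)+hi=3(35)=58

Yes: 23+35=58


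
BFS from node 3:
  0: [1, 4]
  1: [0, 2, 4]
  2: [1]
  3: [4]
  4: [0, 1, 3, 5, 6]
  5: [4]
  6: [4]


Visit 3, enqueue [4]
Visit 4, enqueue [0, 1, 5, 6]
Visit 0, enqueue []
Visit 1, enqueue [2]
Visit 5, enqueue []
Visit 6, enqueue []
Visit 2, enqueue []

BFS order: [3, 4, 0, 1, 5, 6, 2]


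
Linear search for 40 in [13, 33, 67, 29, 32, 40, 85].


i=0: 13!=40
i=1: 33!=40
i=2: 67!=40
i=3: 29!=40
i=4: 32!=40
i=5: 40==40 found!

Found at 5, 6 comps


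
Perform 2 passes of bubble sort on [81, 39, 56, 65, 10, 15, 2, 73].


Initial: [81, 39, 56, 65, 10, 15, 2, 73]
Pass 1: [39, 56, 65, 10, 15, 2, 73, 81] (7 swaps)
Pass 2: [39, 56, 10, 15, 2, 65, 73, 81] (3 swaps)

After 2 passes: [39, 56, 10, 15, 2, 65, 73, 81]


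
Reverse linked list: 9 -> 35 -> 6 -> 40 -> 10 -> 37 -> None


Step 1: curr=9, set curr.next=prev(None) | reversed so far: 9
Step 2: curr=35, set curr.next=prev(9) | reversed so far: 35 -> 9
Step 3: curr=6, set curr.next=prev(35) | reversed so far: 6 -> 35 -> 9
Step 4: curr=40, set curr.next=prev(6) | reversed so far: 40 -> 6 -> 35 -> 9
Step 5: curr=10, set curr.next=prev(40) | reversed so far: 10 -> 40 -> 6 -> 35 -> 9
Step 6: curr=37, set curr.next=prev(10) | reversed so far: 37 -> 10 -> 40 -> 6 -> 35 -> 9

37 -> 10 -> 40 -> 6 -> 35 -> 9 -> None


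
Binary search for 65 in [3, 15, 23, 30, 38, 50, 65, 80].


Step 1: lo=0, hi=7, mid=3, val=30
Step 2: lo=4, hi=7, mid=5, val=50
Step 3: lo=6, hi=7, mid=6, val=65

Found at index 6


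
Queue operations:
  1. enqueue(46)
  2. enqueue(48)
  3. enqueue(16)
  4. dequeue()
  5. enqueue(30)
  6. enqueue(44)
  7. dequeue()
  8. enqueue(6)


enqueue(46) -> [46]
enqueue(48) -> [46, 48]
enqueue(16) -> [46, 48, 16]
dequeue()->46, [48, 16]
enqueue(30) -> [48, 16, 30]
enqueue(44) -> [48, 16, 30, 44]
dequeue()->48, [16, 30, 44]
enqueue(6) -> [16, 30, 44, 6]

Final queue: [16, 30, 44, 6]


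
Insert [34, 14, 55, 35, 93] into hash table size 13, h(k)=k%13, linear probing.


Insert 34: h=8 -> slot 8
Insert 14: h=1 -> slot 1
Insert 55: h=3 -> slot 3
Insert 35: h=9 -> slot 9
Insert 93: h=2 -> slot 2

Table: [None, 14, 93, 55, None, None, None, None, 34, 35, None, None, None]


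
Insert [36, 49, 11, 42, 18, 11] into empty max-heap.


Insert 36: [36]
Insert 49: [49, 36]
Insert 11: [49, 36, 11]
Insert 42: [49, 42, 11, 36]
Insert 18: [49, 42, 11, 36, 18]
Insert 11: [49, 42, 11, 36, 18, 11]

Final heap: [49, 42, 11, 36, 18, 11]


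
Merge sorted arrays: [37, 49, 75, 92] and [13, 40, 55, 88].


Take 13 from B
Take 37 from A
Take 40 from B
Take 49 from A
Take 55 from B
Take 75 from A
Take 88 from B

Merged: [13, 37, 40, 49, 55, 75, 88, 92]


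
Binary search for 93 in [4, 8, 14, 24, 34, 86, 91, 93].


Step 1: lo=0, hi=7, mid=3, val=24
Step 2: lo=4, hi=7, mid=5, val=86
Step 3: lo=6, hi=7, mid=6, val=91
Step 4: lo=7, hi=7, mid=7, val=93

Found at index 7


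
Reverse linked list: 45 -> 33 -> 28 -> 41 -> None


Step 1: curr=45, set curr.next=prev(None) | reversed so far: 45
Step 2: curr=33, set curr.next=prev(45) | reversed so far: 33 -> 45
Step 3: curr=28, set curr.next=prev(33) | reversed so far: 28 -> 33 -> 45
Step 4: curr=41, set curr.next=prev(28) | reversed so far: 41 -> 28 -> 33 -> 45

41 -> 28 -> 33 -> 45 -> None


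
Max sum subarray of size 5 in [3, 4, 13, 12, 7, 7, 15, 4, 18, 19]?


[0:5]: 39
[1:6]: 43
[2:7]: 54
[3:8]: 45
[4:9]: 51
[5:10]: 63

Max: 63 at [5:10]


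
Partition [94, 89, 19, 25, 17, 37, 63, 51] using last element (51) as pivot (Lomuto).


Pivot: 51
  19 <= 51: swap -> [19, 89, 94, 25, 17, 37, 63, 51]
  25 <= 51: swap -> [19, 25, 94, 89, 17, 37, 63, 51]
  17 <= 51: swap -> [19, 25, 17, 89, 94, 37, 63, 51]
  37 <= 51: swap -> [19, 25, 17, 37, 94, 89, 63, 51]
Place pivot at 4: [19, 25, 17, 37, 51, 89, 63, 94]

Partitioned: [19, 25, 17, 37, 51, 89, 63, 94]


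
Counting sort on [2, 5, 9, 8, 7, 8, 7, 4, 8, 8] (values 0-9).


Input: [2, 5, 9, 8, 7, 8, 7, 4, 8, 8]
Counts: [0, 0, 1, 0, 1, 1, 0, 2, 4, 1]

Sorted: [2, 4, 5, 7, 7, 8, 8, 8, 8, 9]


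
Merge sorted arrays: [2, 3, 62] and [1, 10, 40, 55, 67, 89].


Take 1 from B
Take 2 from A
Take 3 from A
Take 10 from B
Take 40 from B
Take 55 from B
Take 62 from A

Merged: [1, 2, 3, 10, 40, 55, 62, 67, 89]


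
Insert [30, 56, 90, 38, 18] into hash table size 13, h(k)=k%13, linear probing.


Insert 30: h=4 -> slot 4
Insert 56: h=4, 1 probes -> slot 5
Insert 90: h=12 -> slot 12
Insert 38: h=12, 1 probes -> slot 0
Insert 18: h=5, 1 probes -> slot 6

Table: [38, None, None, None, 30, 56, 18, None, None, None, None, None, 90]


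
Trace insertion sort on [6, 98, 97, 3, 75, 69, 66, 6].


Initial: [6, 98, 97, 3, 75, 69, 66, 6]
Insert 98: [6, 98, 97, 3, 75, 69, 66, 6]
Insert 97: [6, 97, 98, 3, 75, 69, 66, 6]
Insert 3: [3, 6, 97, 98, 75, 69, 66, 6]
Insert 75: [3, 6, 75, 97, 98, 69, 66, 6]
Insert 69: [3, 6, 69, 75, 97, 98, 66, 6]
Insert 66: [3, 6, 66, 69, 75, 97, 98, 6]
Insert 6: [3, 6, 6, 66, 69, 75, 97, 98]

Sorted: [3, 6, 6, 66, 69, 75, 97, 98]


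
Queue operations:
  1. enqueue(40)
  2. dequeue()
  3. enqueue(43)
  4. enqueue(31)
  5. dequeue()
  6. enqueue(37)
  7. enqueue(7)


enqueue(40) -> [40]
dequeue()->40, []
enqueue(43) -> [43]
enqueue(31) -> [43, 31]
dequeue()->43, [31]
enqueue(37) -> [31, 37]
enqueue(7) -> [31, 37, 7]

Final queue: [31, 37, 7]


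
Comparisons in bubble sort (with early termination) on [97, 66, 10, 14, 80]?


Algorithm: bubble sort (with early termination)
Input: [97, 66, 10, 14, 80]
Sorted: [10, 14, 66, 80, 97]

9


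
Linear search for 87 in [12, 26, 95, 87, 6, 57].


i=0: 12!=87
i=1: 26!=87
i=2: 95!=87
i=3: 87==87 found!

Found at 3, 4 comps


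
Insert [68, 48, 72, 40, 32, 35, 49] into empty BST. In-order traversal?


Insert 68: root
Insert 48: L from 68
Insert 72: R from 68
Insert 40: L from 68 -> L from 48
Insert 32: L from 68 -> L from 48 -> L from 40
Insert 35: L from 68 -> L from 48 -> L from 40 -> R from 32
Insert 49: L from 68 -> R from 48

In-order: [32, 35, 40, 48, 49, 68, 72]


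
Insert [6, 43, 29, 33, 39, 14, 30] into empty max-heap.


Insert 6: [6]
Insert 43: [43, 6]
Insert 29: [43, 6, 29]
Insert 33: [43, 33, 29, 6]
Insert 39: [43, 39, 29, 6, 33]
Insert 14: [43, 39, 29, 6, 33, 14]
Insert 30: [43, 39, 30, 6, 33, 14, 29]

Final heap: [43, 39, 30, 6, 33, 14, 29]


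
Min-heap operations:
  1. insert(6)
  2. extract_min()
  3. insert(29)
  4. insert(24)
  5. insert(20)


insert(6) -> [6]
extract_min()->6, []
insert(29) -> [29]
insert(24) -> [24, 29]
insert(20) -> [20, 29, 24]

Final heap: [20, 29, 24]


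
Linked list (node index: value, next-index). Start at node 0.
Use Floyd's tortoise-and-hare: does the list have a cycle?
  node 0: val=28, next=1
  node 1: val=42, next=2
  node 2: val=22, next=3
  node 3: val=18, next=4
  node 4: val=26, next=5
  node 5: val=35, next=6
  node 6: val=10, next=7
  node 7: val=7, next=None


Floyd's tortoise (slow, +1) and hare (fast, +2):
  init: slow=0, fast=0
  step 1: slow=1, fast=2
  step 2: slow=2, fast=4
  step 3: slow=3, fast=6
  step 4: fast 6->7->None, no cycle

Cycle: no


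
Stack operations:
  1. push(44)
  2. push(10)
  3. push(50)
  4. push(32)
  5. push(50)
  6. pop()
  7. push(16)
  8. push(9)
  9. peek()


push(44) -> [44]
push(10) -> [44, 10]
push(50) -> [44, 10, 50]
push(32) -> [44, 10, 50, 32]
push(50) -> [44, 10, 50, 32, 50]
pop()->50, [44, 10, 50, 32]
push(16) -> [44, 10, 50, 32, 16]
push(9) -> [44, 10, 50, 32, 16, 9]
peek()->9

Final stack: [44, 10, 50, 32, 16, 9]


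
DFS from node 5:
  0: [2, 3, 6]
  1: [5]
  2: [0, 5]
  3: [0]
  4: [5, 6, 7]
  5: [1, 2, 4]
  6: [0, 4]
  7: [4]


Visit 5, push [4, 2, 1]
Visit 1, push []
Visit 2, push [0]
Visit 0, push [6, 3]
Visit 3, push []
Visit 6, push [4]
Visit 4, push [7]
Visit 7, push []

DFS order: [5, 1, 2, 0, 3, 6, 4, 7]


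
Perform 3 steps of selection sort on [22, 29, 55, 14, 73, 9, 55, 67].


Initial: [22, 29, 55, 14, 73, 9, 55, 67]
Step 1: min=9 at 5
  Swap: [9, 29, 55, 14, 73, 22, 55, 67]
Step 2: min=14 at 3
  Swap: [9, 14, 55, 29, 73, 22, 55, 67]
Step 3: min=22 at 5
  Swap: [9, 14, 22, 29, 73, 55, 55, 67]

After 3 steps: [9, 14, 22, 29, 73, 55, 55, 67]


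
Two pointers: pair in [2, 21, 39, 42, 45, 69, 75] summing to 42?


lo=0(2)+hi=6(75)=77
lo=0(2)+hi=5(69)=71
lo=0(2)+hi=4(45)=47
lo=0(2)+hi=3(42)=44
lo=0(2)+hi=2(39)=41
lo=1(21)+hi=2(39)=60

No pair found


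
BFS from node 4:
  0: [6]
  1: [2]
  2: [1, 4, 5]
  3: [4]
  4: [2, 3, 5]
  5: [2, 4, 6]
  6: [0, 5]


Visit 4, enqueue [2, 3, 5]
Visit 2, enqueue [1]
Visit 3, enqueue []
Visit 5, enqueue [6]
Visit 1, enqueue []
Visit 6, enqueue [0]
Visit 0, enqueue []

BFS order: [4, 2, 3, 5, 1, 6, 0]


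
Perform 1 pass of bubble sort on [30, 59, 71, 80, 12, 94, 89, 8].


Initial: [30, 59, 71, 80, 12, 94, 89, 8]
Pass 1: [30, 59, 71, 12, 80, 89, 8, 94] (3 swaps)

After 1 pass: [30, 59, 71, 12, 80, 89, 8, 94]


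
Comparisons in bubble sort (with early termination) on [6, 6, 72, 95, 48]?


Algorithm: bubble sort (with early termination)
Input: [6, 6, 72, 95, 48]
Sorted: [6, 6, 48, 72, 95]

9


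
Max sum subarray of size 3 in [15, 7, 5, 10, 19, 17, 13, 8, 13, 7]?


[0:3]: 27
[1:4]: 22
[2:5]: 34
[3:6]: 46
[4:7]: 49
[5:8]: 38
[6:9]: 34
[7:10]: 28

Max: 49 at [4:7]


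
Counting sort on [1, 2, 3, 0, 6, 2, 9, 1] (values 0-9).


Input: [1, 2, 3, 0, 6, 2, 9, 1]
Counts: [1, 2, 2, 1, 0, 0, 1, 0, 0, 1]

Sorted: [0, 1, 1, 2, 2, 3, 6, 9]


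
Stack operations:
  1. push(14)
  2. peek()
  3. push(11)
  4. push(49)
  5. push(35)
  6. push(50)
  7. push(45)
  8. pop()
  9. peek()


push(14) -> [14]
peek()->14
push(11) -> [14, 11]
push(49) -> [14, 11, 49]
push(35) -> [14, 11, 49, 35]
push(50) -> [14, 11, 49, 35, 50]
push(45) -> [14, 11, 49, 35, 50, 45]
pop()->45, [14, 11, 49, 35, 50]
peek()->50

Final stack: [14, 11, 49, 35, 50]


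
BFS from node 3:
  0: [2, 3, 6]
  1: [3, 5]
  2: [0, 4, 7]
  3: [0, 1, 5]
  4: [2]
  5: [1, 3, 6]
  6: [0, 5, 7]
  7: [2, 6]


Visit 3, enqueue [0, 1, 5]
Visit 0, enqueue [2, 6]
Visit 1, enqueue []
Visit 5, enqueue []
Visit 2, enqueue [4, 7]
Visit 6, enqueue []
Visit 4, enqueue []
Visit 7, enqueue []

BFS order: [3, 0, 1, 5, 2, 6, 4, 7]


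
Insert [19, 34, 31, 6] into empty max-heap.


Insert 19: [19]
Insert 34: [34, 19]
Insert 31: [34, 19, 31]
Insert 6: [34, 19, 31, 6]

Final heap: [34, 19, 31, 6]


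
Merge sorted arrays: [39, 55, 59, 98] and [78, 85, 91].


Take 39 from A
Take 55 from A
Take 59 from A
Take 78 from B
Take 85 from B
Take 91 from B

Merged: [39, 55, 59, 78, 85, 91, 98]


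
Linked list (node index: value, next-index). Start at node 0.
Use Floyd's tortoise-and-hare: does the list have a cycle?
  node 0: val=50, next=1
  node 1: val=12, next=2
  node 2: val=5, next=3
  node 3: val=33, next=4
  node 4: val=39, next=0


Floyd's tortoise (slow, +1) and hare (fast, +2):
  init: slow=0, fast=0
  step 1: slow=1, fast=2
  step 2: slow=2, fast=4
  step 3: slow=3, fast=1
  step 4: slow=4, fast=3
  step 5: slow=0, fast=0
  slow == fast at node 0: cycle detected

Cycle: yes


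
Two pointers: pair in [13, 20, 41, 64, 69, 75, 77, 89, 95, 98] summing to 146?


lo=0(13)+hi=9(98)=111
lo=1(20)+hi=9(98)=118
lo=2(41)+hi=9(98)=139
lo=3(64)+hi=9(98)=162
lo=3(64)+hi=8(95)=159
lo=3(64)+hi=7(89)=153
lo=3(64)+hi=6(77)=141
lo=4(69)+hi=6(77)=146

Yes: 69+77=146


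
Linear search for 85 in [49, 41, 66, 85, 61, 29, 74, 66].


i=0: 49!=85
i=1: 41!=85
i=2: 66!=85
i=3: 85==85 found!

Found at 3, 4 comps


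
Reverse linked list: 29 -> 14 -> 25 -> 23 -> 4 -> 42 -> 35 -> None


Step 1: curr=29, set curr.next=prev(None) | reversed so far: 29
Step 2: curr=14, set curr.next=prev(29) | reversed so far: 14 -> 29
Step 3: curr=25, set curr.next=prev(14) | reversed so far: 25 -> 14 -> 29
Step 4: curr=23, set curr.next=prev(25) | reversed so far: 23 -> 25 -> 14 -> 29
Step 5: curr=4, set curr.next=prev(23) | reversed so far: 4 -> 23 -> 25 -> 14 -> 29
Step 6: curr=42, set curr.next=prev(4) | reversed so far: 42 -> 4 -> 23 -> 25 -> 14 -> 29
Step 7: curr=35, set curr.next=prev(42) | reversed so far: 35 -> 42 -> 4 -> 23 -> 25 -> 14 -> 29

35 -> 42 -> 4 -> 23 -> 25 -> 14 -> 29 -> None


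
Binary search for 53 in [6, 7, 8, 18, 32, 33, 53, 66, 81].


Step 1: lo=0, hi=8, mid=4, val=32
Step 2: lo=5, hi=8, mid=6, val=53

Found at index 6


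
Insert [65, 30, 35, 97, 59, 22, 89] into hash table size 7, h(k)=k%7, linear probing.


Insert 65: h=2 -> slot 2
Insert 30: h=2, 1 probes -> slot 3
Insert 35: h=0 -> slot 0
Insert 97: h=6 -> slot 6
Insert 59: h=3, 1 probes -> slot 4
Insert 22: h=1 -> slot 1
Insert 89: h=5 -> slot 5

Table: [35, 22, 65, 30, 59, 89, 97]


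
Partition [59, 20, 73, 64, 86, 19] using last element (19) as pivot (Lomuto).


Pivot: 19
Place pivot at 0: [19, 20, 73, 64, 86, 59]

Partitioned: [19, 20, 73, 64, 86, 59]


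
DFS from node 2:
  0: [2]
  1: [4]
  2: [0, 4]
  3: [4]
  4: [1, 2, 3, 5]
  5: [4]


Visit 2, push [4, 0]
Visit 0, push []
Visit 4, push [5, 3, 1]
Visit 1, push []
Visit 3, push []
Visit 5, push []

DFS order: [2, 0, 4, 1, 3, 5]


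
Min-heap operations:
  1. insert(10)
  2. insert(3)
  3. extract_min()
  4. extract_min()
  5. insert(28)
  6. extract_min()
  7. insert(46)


insert(10) -> [10]
insert(3) -> [3, 10]
extract_min()->3, [10]
extract_min()->10, []
insert(28) -> [28]
extract_min()->28, []
insert(46) -> [46]

Final heap: [46]


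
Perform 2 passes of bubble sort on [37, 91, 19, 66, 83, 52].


Initial: [37, 91, 19, 66, 83, 52]
Pass 1: [37, 19, 66, 83, 52, 91] (4 swaps)
Pass 2: [19, 37, 66, 52, 83, 91] (2 swaps)

After 2 passes: [19, 37, 66, 52, 83, 91]


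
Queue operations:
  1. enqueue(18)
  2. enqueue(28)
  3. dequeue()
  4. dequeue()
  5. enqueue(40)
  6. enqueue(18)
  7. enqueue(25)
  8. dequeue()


enqueue(18) -> [18]
enqueue(28) -> [18, 28]
dequeue()->18, [28]
dequeue()->28, []
enqueue(40) -> [40]
enqueue(18) -> [40, 18]
enqueue(25) -> [40, 18, 25]
dequeue()->40, [18, 25]

Final queue: [18, 25]


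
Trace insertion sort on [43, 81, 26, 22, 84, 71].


Initial: [43, 81, 26, 22, 84, 71]
Insert 81: [43, 81, 26, 22, 84, 71]
Insert 26: [26, 43, 81, 22, 84, 71]
Insert 22: [22, 26, 43, 81, 84, 71]
Insert 84: [22, 26, 43, 81, 84, 71]
Insert 71: [22, 26, 43, 71, 81, 84]

Sorted: [22, 26, 43, 71, 81, 84]


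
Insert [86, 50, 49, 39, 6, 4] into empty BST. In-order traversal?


Insert 86: root
Insert 50: L from 86
Insert 49: L from 86 -> L from 50
Insert 39: L from 86 -> L from 50 -> L from 49
Insert 6: L from 86 -> L from 50 -> L from 49 -> L from 39
Insert 4: L from 86 -> L from 50 -> L from 49 -> L from 39 -> L from 6

In-order: [4, 6, 39, 49, 50, 86]


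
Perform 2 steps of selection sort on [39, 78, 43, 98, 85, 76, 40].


Initial: [39, 78, 43, 98, 85, 76, 40]
Step 1: min=39 at 0
  Swap: [39, 78, 43, 98, 85, 76, 40]
Step 2: min=40 at 6
  Swap: [39, 40, 43, 98, 85, 76, 78]

After 2 steps: [39, 40, 43, 98, 85, 76, 78]


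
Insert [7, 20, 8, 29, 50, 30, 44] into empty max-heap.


Insert 7: [7]
Insert 20: [20, 7]
Insert 8: [20, 7, 8]
Insert 29: [29, 20, 8, 7]
Insert 50: [50, 29, 8, 7, 20]
Insert 30: [50, 29, 30, 7, 20, 8]
Insert 44: [50, 29, 44, 7, 20, 8, 30]

Final heap: [50, 29, 44, 7, 20, 8, 30]


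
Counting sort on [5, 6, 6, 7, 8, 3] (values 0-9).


Input: [5, 6, 6, 7, 8, 3]
Counts: [0, 0, 0, 1, 0, 1, 2, 1, 1, 0]

Sorted: [3, 5, 6, 6, 7, 8]


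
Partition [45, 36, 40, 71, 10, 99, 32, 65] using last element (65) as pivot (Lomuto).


Pivot: 65
  45 <= 65: advance i (no swap)
  36 <= 65: advance i (no swap)
  40 <= 65: advance i (no swap)
  10 <= 65: swap -> [45, 36, 40, 10, 71, 99, 32, 65]
  32 <= 65: swap -> [45, 36, 40, 10, 32, 99, 71, 65]
Place pivot at 5: [45, 36, 40, 10, 32, 65, 71, 99]

Partitioned: [45, 36, 40, 10, 32, 65, 71, 99]


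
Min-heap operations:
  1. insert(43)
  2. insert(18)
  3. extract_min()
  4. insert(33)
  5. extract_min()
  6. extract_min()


insert(43) -> [43]
insert(18) -> [18, 43]
extract_min()->18, [43]
insert(33) -> [33, 43]
extract_min()->33, [43]
extract_min()->43, []

Final heap: []


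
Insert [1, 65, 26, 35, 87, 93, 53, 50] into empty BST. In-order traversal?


Insert 1: root
Insert 65: R from 1
Insert 26: R from 1 -> L from 65
Insert 35: R from 1 -> L from 65 -> R from 26
Insert 87: R from 1 -> R from 65
Insert 93: R from 1 -> R from 65 -> R from 87
Insert 53: R from 1 -> L from 65 -> R from 26 -> R from 35
Insert 50: R from 1 -> L from 65 -> R from 26 -> R from 35 -> L from 53

In-order: [1, 26, 35, 50, 53, 65, 87, 93]


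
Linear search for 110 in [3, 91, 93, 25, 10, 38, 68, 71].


i=0: 3!=110
i=1: 91!=110
i=2: 93!=110
i=3: 25!=110
i=4: 10!=110
i=5: 38!=110
i=6: 68!=110
i=7: 71!=110

Not found, 8 comps


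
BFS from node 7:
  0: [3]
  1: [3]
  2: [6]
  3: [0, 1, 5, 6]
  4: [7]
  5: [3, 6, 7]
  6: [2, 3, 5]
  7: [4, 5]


Visit 7, enqueue [4, 5]
Visit 4, enqueue []
Visit 5, enqueue [3, 6]
Visit 3, enqueue [0, 1]
Visit 6, enqueue [2]
Visit 0, enqueue []
Visit 1, enqueue []
Visit 2, enqueue []

BFS order: [7, 4, 5, 3, 6, 0, 1, 2]


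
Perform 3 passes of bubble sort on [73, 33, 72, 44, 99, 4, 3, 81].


Initial: [73, 33, 72, 44, 99, 4, 3, 81]
Pass 1: [33, 72, 44, 73, 4, 3, 81, 99] (6 swaps)
Pass 2: [33, 44, 72, 4, 3, 73, 81, 99] (3 swaps)
Pass 3: [33, 44, 4, 3, 72, 73, 81, 99] (2 swaps)

After 3 passes: [33, 44, 4, 3, 72, 73, 81, 99]


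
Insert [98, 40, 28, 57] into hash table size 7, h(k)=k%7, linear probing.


Insert 98: h=0 -> slot 0
Insert 40: h=5 -> slot 5
Insert 28: h=0, 1 probes -> slot 1
Insert 57: h=1, 1 probes -> slot 2

Table: [98, 28, 57, None, None, 40, None]


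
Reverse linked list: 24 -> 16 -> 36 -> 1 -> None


Step 1: curr=24, set curr.next=prev(None) | reversed so far: 24
Step 2: curr=16, set curr.next=prev(24) | reversed so far: 16 -> 24
Step 3: curr=36, set curr.next=prev(16) | reversed so far: 36 -> 16 -> 24
Step 4: curr=1, set curr.next=prev(36) | reversed so far: 1 -> 36 -> 16 -> 24

1 -> 36 -> 16 -> 24 -> None


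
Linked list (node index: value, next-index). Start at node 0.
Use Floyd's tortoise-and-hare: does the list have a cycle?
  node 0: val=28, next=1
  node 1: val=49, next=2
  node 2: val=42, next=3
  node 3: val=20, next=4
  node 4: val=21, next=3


Floyd's tortoise (slow, +1) and hare (fast, +2):
  init: slow=0, fast=0
  step 1: slow=1, fast=2
  step 2: slow=2, fast=4
  step 3: slow=3, fast=4
  step 4: slow=4, fast=4
  slow == fast at node 4: cycle detected

Cycle: yes


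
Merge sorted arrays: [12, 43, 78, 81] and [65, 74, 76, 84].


Take 12 from A
Take 43 from A
Take 65 from B
Take 74 from B
Take 76 from B
Take 78 from A
Take 81 from A

Merged: [12, 43, 65, 74, 76, 78, 81, 84]


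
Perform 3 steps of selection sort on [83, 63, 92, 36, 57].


Initial: [83, 63, 92, 36, 57]
Step 1: min=36 at 3
  Swap: [36, 63, 92, 83, 57]
Step 2: min=57 at 4
  Swap: [36, 57, 92, 83, 63]
Step 3: min=63 at 4
  Swap: [36, 57, 63, 83, 92]

After 3 steps: [36, 57, 63, 83, 92]


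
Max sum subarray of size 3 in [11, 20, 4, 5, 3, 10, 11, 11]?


[0:3]: 35
[1:4]: 29
[2:5]: 12
[3:6]: 18
[4:7]: 24
[5:8]: 32

Max: 35 at [0:3]


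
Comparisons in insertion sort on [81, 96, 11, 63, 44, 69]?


Algorithm: insertion sort
Input: [81, 96, 11, 63, 44, 69]
Sorted: [11, 44, 63, 69, 81, 96]

13


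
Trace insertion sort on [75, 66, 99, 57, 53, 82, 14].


Initial: [75, 66, 99, 57, 53, 82, 14]
Insert 66: [66, 75, 99, 57, 53, 82, 14]
Insert 99: [66, 75, 99, 57, 53, 82, 14]
Insert 57: [57, 66, 75, 99, 53, 82, 14]
Insert 53: [53, 57, 66, 75, 99, 82, 14]
Insert 82: [53, 57, 66, 75, 82, 99, 14]
Insert 14: [14, 53, 57, 66, 75, 82, 99]

Sorted: [14, 53, 57, 66, 75, 82, 99]


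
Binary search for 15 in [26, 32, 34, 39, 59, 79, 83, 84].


Step 1: lo=0, hi=7, mid=3, val=39
Step 2: lo=0, hi=2, mid=1, val=32
Step 3: lo=0, hi=0, mid=0, val=26

Not found


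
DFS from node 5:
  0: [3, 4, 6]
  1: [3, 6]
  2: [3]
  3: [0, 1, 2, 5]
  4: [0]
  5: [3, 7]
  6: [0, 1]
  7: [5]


Visit 5, push [7, 3]
Visit 3, push [2, 1, 0]
Visit 0, push [6, 4]
Visit 4, push []
Visit 6, push [1]
Visit 1, push []
Visit 2, push []
Visit 7, push []

DFS order: [5, 3, 0, 4, 6, 1, 2, 7]


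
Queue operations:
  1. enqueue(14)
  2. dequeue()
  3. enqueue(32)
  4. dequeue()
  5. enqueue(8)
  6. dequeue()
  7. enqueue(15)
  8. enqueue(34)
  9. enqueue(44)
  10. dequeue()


enqueue(14) -> [14]
dequeue()->14, []
enqueue(32) -> [32]
dequeue()->32, []
enqueue(8) -> [8]
dequeue()->8, []
enqueue(15) -> [15]
enqueue(34) -> [15, 34]
enqueue(44) -> [15, 34, 44]
dequeue()->15, [34, 44]

Final queue: [34, 44]


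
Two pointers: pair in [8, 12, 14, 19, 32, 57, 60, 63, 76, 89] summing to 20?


lo=0(8)+hi=9(89)=97
lo=0(8)+hi=8(76)=84
lo=0(8)+hi=7(63)=71
lo=0(8)+hi=6(60)=68
lo=0(8)+hi=5(57)=65
lo=0(8)+hi=4(32)=40
lo=0(8)+hi=3(19)=27
lo=0(8)+hi=2(14)=22
lo=0(8)+hi=1(12)=20

Yes: 8+12=20


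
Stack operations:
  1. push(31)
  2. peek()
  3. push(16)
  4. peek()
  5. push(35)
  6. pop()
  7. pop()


push(31) -> [31]
peek()->31
push(16) -> [31, 16]
peek()->16
push(35) -> [31, 16, 35]
pop()->35, [31, 16]
pop()->16, [31]

Final stack: [31]


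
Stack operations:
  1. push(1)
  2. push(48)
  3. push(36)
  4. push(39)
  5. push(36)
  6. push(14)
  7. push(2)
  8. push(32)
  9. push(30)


push(1) -> [1]
push(48) -> [1, 48]
push(36) -> [1, 48, 36]
push(39) -> [1, 48, 36, 39]
push(36) -> [1, 48, 36, 39, 36]
push(14) -> [1, 48, 36, 39, 36, 14]
push(2) -> [1, 48, 36, 39, 36, 14, 2]
push(32) -> [1, 48, 36, 39, 36, 14, 2, 32]
push(30) -> [1, 48, 36, 39, 36, 14, 2, 32, 30]

Final stack: [1, 48, 36, 39, 36, 14, 2, 32, 30]


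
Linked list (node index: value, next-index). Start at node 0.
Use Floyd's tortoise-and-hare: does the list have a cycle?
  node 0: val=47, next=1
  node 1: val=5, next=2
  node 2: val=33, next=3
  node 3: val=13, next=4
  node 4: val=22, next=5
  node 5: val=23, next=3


Floyd's tortoise (slow, +1) and hare (fast, +2):
  init: slow=0, fast=0
  step 1: slow=1, fast=2
  step 2: slow=2, fast=4
  step 3: slow=3, fast=3
  slow == fast at node 3: cycle detected

Cycle: yes


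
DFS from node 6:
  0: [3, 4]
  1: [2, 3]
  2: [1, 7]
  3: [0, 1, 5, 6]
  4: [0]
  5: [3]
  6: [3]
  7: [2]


Visit 6, push [3]
Visit 3, push [5, 1, 0]
Visit 0, push [4]
Visit 4, push []
Visit 1, push [2]
Visit 2, push [7]
Visit 7, push []
Visit 5, push []

DFS order: [6, 3, 0, 4, 1, 2, 7, 5]


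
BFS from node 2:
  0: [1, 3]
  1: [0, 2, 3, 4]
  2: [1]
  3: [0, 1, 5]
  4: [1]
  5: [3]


Visit 2, enqueue [1]
Visit 1, enqueue [0, 3, 4]
Visit 0, enqueue []
Visit 3, enqueue [5]
Visit 4, enqueue []
Visit 5, enqueue []

BFS order: [2, 1, 0, 3, 4, 5]


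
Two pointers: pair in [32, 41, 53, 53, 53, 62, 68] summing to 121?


lo=0(32)+hi=6(68)=100
lo=1(41)+hi=6(68)=109
lo=2(53)+hi=6(68)=121

Yes: 53+68=121


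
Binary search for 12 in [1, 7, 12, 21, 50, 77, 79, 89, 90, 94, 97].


Step 1: lo=0, hi=10, mid=5, val=77
Step 2: lo=0, hi=4, mid=2, val=12

Found at index 2


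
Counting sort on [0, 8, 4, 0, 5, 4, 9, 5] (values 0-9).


Input: [0, 8, 4, 0, 5, 4, 9, 5]
Counts: [2, 0, 0, 0, 2, 2, 0, 0, 1, 1]

Sorted: [0, 0, 4, 4, 5, 5, 8, 9]


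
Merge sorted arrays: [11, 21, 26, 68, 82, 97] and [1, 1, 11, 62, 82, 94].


Take 1 from B
Take 1 from B
Take 11 from A
Take 11 from B
Take 21 from A
Take 26 from A
Take 62 from B
Take 68 from A
Take 82 from A
Take 82 from B
Take 94 from B

Merged: [1, 1, 11, 11, 21, 26, 62, 68, 82, 82, 94, 97]
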